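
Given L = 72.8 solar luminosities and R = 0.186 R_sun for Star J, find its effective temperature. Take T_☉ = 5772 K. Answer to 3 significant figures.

3.91×10^4 K

T/T_☉ = (L/L_☉)^(1/4) / (R/R_☉)^(1/2)
T = 5772 × (72.8)^(1/4) / √(0.186) = 5772 × 2.921 / 0.4313 = 3.909×10^4 K.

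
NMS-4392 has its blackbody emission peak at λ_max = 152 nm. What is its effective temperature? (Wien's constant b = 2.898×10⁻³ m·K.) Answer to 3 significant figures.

1.91×10^4 K

T = b/λ_max = 2.898×10⁻³ / (152×10⁻⁹) = 1.907×10^4 K.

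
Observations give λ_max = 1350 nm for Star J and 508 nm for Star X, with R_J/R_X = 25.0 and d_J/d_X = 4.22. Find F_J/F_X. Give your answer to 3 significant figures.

Wien's law: T_J/T_X = λ_X/λ_J = 508/1350 = 0.3763.
L_J/L_X = (R_J/R_X)²(T_J/T_X)⁴ = (25.0)²(0.3763)⁴ = 12.53.
F_J/F_X = (L_J/L_X)/(d_J/d_X)² = 12.53/(4.22)² = 0.7037.

0.704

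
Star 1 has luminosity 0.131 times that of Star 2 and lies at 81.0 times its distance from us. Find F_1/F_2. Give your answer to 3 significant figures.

2.00×10^-5

F = L/(4πd²), so F_1/F_2 = (L_1/L_2) / (d_1/d_2)²
= 0.131 / (81.0)² = 0.131 / 6561 = 1.997×10^-5.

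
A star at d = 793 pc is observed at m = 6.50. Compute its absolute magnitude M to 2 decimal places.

M = m − 5 log₁₀(d/10 pc) = 6.50 − 5 log₁₀(793/10)
  = 6.50 − 5 × 1.899 = 6.50 − 9.50 = -3.00.

-3.00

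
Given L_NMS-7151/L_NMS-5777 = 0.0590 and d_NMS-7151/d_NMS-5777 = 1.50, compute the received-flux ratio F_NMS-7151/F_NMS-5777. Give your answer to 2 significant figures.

0.026

F = L/(4πd²), so F_NMS-7151/F_NMS-5777 = (L_NMS-7151/L_NMS-5777) / (d_NMS-7151/d_NMS-5777)²
= 0.0590 / (1.50)² = 0.0590 / 2.250 = 0.02622.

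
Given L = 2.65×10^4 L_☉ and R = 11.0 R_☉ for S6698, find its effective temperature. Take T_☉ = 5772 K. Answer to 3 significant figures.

2.22×10^4 K

T/T_☉ = (L/L_☉)^(1/4) / (R/R_☉)^(1/2)
T = 5772 × (2.65×10^4)^(1/4) / √(11.0) = 5772 × 12.76 / 3.317 = 2.220×10^4 K.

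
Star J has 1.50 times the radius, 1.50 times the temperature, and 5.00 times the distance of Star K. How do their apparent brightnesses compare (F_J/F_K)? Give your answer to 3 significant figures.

L_J/L_K = (R_J/R_K)²(T_J/T_K)⁴ = (1.50)² × (1.50)⁴ = 11.39.
F_J/F_K = (L_J/L_K)/(d_J/d_K)² = 11.39 / (5.00)² = 0.4556.

0.456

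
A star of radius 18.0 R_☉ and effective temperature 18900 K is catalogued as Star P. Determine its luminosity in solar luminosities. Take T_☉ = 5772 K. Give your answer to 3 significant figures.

3.72×10^4 solar luminosities

L/L_☉ = (R/R_☉)² (T/T_☉)⁴ = (18.0)² × (18900/5772)⁴
       = 324.0 × (3.274)⁴ = 324.0 × 115.0 = 3.725×10^4.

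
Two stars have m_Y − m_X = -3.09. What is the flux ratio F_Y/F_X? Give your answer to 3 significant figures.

F_Y/F_X = 10^(−(m_Y − m_X)/2.5) = 10^(3.09/2.5) = 10^1.236 = 17.22.

17.2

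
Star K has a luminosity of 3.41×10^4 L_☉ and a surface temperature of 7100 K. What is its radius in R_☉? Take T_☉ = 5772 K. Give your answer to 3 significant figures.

R/R_☉ = √(L/L_☉) / (T/T_☉)² = √(3.41×10^4) / (1.230)²
       = 184.7 / 1.513 = 122.0.

122 R_☉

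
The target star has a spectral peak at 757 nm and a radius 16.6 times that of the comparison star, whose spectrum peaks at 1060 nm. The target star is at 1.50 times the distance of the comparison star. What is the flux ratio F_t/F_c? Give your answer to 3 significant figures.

471

Wien's law: T_t/T_c = λ_c/λ_t = 1060/757 = 1.400.
L_t/L_c = (R_t/R_c)²(T_t/T_c)⁴ = (16.6)²(1.400)⁴ = 1059.
F_t/F_c = (L_t/L_c)/(d_t/d_c)² = 1059/(1.50)² = 470.8.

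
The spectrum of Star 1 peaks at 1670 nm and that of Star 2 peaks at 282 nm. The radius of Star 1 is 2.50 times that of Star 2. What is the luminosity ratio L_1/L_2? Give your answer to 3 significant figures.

0.00508

Wien's law gives T ∝ 1/λ_max, so T_1/T_2 = λ_2/λ_1 = 282/1670 = 0.1689.
Then L ∝ R²T⁴ gives L_1/L_2 = (2.50)² × (0.1689)⁴ = 6.250 × 8.131×10^-4 = 0.005082.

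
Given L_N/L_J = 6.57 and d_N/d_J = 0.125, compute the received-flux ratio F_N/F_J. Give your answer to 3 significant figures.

420

F = L/(4πd²), so F_N/F_J = (L_N/L_J) / (d_N/d_J)²
= 6.57 / (0.125)² = 6.57 / 0.01562 = 420.5.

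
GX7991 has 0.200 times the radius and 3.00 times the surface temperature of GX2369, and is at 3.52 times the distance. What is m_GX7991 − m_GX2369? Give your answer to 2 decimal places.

L_GX7991/L_GX2369 = (0.200)²(3.00)⁴ = 3.240.
F_GX7991/F_GX2369 = (L_GX7991/L_GX2369)/(d_GX7991/d_GX2369)² = 3.240/12.39 = 0.2615.
m_GX7991 − m_GX2369 = −2.5 log₁₀(0.2615) = 1.46.

1.46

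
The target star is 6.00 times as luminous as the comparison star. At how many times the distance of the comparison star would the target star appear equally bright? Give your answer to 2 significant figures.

2.4

Equal flux requires L_t/d_t² = L_c/d_c², so d_t/d_c = √(L_t/L_c)
= √(6.00) = 2.449.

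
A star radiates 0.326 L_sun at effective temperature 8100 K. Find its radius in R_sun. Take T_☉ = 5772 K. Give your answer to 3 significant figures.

R/R_☉ = √(L/L_☉) / (T/T_☉)² = √(0.326) / (1.403)²
       = 0.5710 / 1.969 = 0.2899.

0.290 R_sun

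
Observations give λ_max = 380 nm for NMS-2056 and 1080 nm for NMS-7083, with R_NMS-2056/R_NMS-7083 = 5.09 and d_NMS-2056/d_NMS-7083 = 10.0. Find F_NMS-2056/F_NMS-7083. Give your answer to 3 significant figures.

Wien's law: T_NMS-2056/T_NMS-7083 = λ_NMS-7083/λ_NMS-2056 = 1080/380 = 2.842.
L_NMS-2056/L_NMS-7083 = (R_NMS-2056/R_NMS-7083)²(T_NMS-2056/T_NMS-7083)⁴ = (5.09)²(2.842)⁴ = 1690.
F_NMS-2056/F_NMS-7083 = (L_NMS-2056/L_NMS-7083)/(d_NMS-2056/d_NMS-7083)² = 1690/(10.0)² = 16.90.

16.9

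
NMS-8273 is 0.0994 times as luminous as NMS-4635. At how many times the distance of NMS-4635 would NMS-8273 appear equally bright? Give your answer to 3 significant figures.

0.315

Equal flux requires L_NMS-8273/d_NMS-8273² = L_NMS-4635/d_NMS-4635², so d_NMS-8273/d_NMS-4635 = √(L_NMS-8273/L_NMS-4635)
= √(0.0994) = 0.3153.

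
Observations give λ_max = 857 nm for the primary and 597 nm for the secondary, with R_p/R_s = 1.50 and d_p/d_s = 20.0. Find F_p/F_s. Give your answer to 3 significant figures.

Wien's law: T_p/T_s = λ_s/λ_p = 597/857 = 0.6966.
L_p/L_s = (R_p/R_s)²(T_p/T_s)⁴ = (1.50)²(0.6966)⁴ = 0.5299.
F_p/F_s = (L_p/L_s)/(d_p/d_s)² = 0.5299/(20.0)² = 0.001325.

0.00132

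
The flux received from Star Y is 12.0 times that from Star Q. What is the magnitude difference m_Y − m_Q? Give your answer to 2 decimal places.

m_Y − m_Q = −2.5 log₁₀(F_Y/F_Q) = −2.5 log₁₀(12.0) = −2.5 × (1.079) = -2.698.

-2.70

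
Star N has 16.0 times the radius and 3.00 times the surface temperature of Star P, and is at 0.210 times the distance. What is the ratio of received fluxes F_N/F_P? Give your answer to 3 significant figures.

4.70×10^5

L_N/L_P = (R_N/R_P)²(T_N/T_P)⁴ = (16.0)² × (3.00)⁴ = 2.074×10^4.
F_N/F_P = (L_N/L_P)/(d_N/d_P)² = 2.074×10^4 / (0.210)² = 4.702×10^5.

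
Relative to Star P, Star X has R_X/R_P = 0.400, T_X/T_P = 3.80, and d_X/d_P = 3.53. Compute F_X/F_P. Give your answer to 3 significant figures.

L_X/L_P = (R_X/R_P)²(T_X/T_P)⁴ = (0.400)² × (3.80)⁴ = 33.36.
F_X/F_P = (L_X/L_P)/(d_X/d_P)² = 33.36 / (3.53)² = 2.677.

2.68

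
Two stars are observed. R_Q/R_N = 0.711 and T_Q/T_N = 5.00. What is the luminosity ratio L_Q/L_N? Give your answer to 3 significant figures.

316

From the Stefan–Boltzmann law, L ∝ R²T⁴, so
L_Q/L_N = (R_Q/R_N)² (T_Q/T_N)⁴ = (0.711)² × (5.00)⁴ = 0.5055 × 625.0 = 316.0.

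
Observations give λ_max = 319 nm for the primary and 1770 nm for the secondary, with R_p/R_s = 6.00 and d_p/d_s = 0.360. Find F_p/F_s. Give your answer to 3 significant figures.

Wien's law: T_p/T_s = λ_s/λ_p = 1770/319 = 5.549.
L_p/L_s = (R_p/R_s)²(T_p/T_s)⁴ = (6.00)²(5.549)⁴ = 3.412×10^4.
F_p/F_s = (L_p/L_s)/(d_p/d_s)² = 3.412×10^4/(0.360)² = 2.633×10^5.

2.63×10^5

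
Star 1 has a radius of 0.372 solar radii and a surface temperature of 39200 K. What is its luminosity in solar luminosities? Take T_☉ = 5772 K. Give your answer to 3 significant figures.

L/L_☉ = (R/R_☉)² (T/T_☉)⁴ = (0.372)² × (39200/5772)⁴
       = 0.1384 × (6.791)⁴ = 0.1384 × 2127 = 294.4.

294 solar luminosities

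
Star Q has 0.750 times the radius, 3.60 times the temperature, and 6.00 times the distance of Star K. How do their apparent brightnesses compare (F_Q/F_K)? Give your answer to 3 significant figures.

L_Q/L_K = (R_Q/R_K)²(T_Q/T_K)⁴ = (0.750)² × (3.60)⁴ = 94.48.
F_Q/F_K = (L_Q/L_K)/(d_Q/d_K)² = 94.48 / (6.00)² = 2.624.

2.62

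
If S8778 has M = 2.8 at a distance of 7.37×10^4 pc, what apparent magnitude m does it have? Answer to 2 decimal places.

m = M + 5 log₁₀(d/10 pc) = 2.8 + 5 log₁₀(7.37×10^4/10)
  = 2.8 + 5 × 3.867 = 2.8 + 19.34 = 22.14.

22.14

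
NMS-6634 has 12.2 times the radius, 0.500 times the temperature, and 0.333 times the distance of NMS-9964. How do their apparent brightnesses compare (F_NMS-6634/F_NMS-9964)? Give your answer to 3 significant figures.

83.9

L_NMS-6634/L_NMS-9964 = (R_NMS-6634/R_NMS-9964)²(T_NMS-6634/T_NMS-9964)⁴ = (12.2)² × (0.500)⁴ = 9.302.
F_NMS-6634/F_NMS-9964 = (L_NMS-6634/L_NMS-9964)/(d_NMS-6634/d_NMS-9964)² = 9.302 / (0.333)² = 83.89.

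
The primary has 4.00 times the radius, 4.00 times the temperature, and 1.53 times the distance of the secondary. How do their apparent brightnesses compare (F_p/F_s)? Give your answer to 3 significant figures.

1.75×10^3

L_p/L_s = (R_p/R_s)²(T_p/T_s)⁴ = (4.00)² × (4.00)⁴ = 4096.
F_p/F_s = (L_p/L_s)/(d_p/d_s)² = 4096 / (1.53)² = 1750.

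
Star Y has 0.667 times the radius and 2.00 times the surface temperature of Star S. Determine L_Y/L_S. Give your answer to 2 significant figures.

From the Stefan–Boltzmann law, L ∝ R²T⁴, so
L_Y/L_S = (R_Y/R_S)² (T_Y/T_S)⁴ = (0.667)² × (2.00)⁴ = 0.4449 × 16.00 = 7.118.

7.1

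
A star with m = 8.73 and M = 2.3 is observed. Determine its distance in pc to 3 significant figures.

193 pc

m − M = 5 log₁₀(d/10 pc)
8.73 − (2.3) = 6.43 = 5 log₁₀(d/10)
d = 10 × 10^(6.43/5) = 10 × 10^1.286 = 193.2 pc.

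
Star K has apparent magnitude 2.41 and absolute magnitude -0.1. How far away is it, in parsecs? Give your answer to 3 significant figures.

31.8 pc

m − M = 5 log₁₀(d/10 pc)
2.41 − (-0.1) = 2.51 = 5 log₁₀(d/10)
d = 10 × 10^(2.51/5) = 10 × 10^0.502 = 31.77 pc.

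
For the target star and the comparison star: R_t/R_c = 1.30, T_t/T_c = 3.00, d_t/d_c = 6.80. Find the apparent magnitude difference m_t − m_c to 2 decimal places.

L_t/L_c = (1.30)²(3.00)⁴ = 136.9.
F_t/F_c = (L_t/L_c)/(d_t/d_c)² = 136.9/46.24 = 2.960.
m_t − m_c = −2.5 log₁₀(2.960) = -1.18.

-1.18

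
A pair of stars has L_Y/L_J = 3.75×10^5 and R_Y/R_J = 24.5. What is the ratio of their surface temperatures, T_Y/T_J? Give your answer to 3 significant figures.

L ∝ R²T⁴ gives T ∝ (L/R²)^(1/4), so
T_Y/T_J = (3.75×10^5 / 24.5²)^(1/4) = (624.7)^(1/4) = 4.999.

5.00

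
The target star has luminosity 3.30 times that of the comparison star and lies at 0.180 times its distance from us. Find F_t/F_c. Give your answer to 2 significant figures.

F = L/(4πd²), so F_t/F_c = (L_t/L_c) / (d_t/d_c)²
= 3.30 / (0.180)² = 3.30 / 0.03240 = 101.9.

1.0×10^2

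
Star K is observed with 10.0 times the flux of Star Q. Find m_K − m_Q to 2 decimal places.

m_K − m_Q = −2.5 log₁₀(F_K/F_Q) = −2.5 log₁₀(10.0) = −2.5 × (1.000) = -2.500.

-2.50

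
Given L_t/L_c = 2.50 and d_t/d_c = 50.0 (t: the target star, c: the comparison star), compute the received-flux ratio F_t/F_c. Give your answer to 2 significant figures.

F = L/(4πd²), so F_t/F_c = (L_t/L_c) / (d_t/d_c)²
= 2.50 / (50.0)² = 2.50 / 2500 = 0.001000.

0.0010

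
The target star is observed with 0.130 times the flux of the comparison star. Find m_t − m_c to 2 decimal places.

2.22

m_t − m_c = −2.5 log₁₀(F_t/F_c) = −2.5 log₁₀(0.130) = −2.5 × (-0.886) = 2.215.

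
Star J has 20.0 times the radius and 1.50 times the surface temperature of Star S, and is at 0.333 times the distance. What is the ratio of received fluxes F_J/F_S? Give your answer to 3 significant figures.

L_J/L_S = (R_J/R_S)²(T_J/T_S)⁴ = (20.0)² × (1.50)⁴ = 2025.
F_J/F_S = (L_J/L_S)/(d_J/d_S)² = 2025 / (0.333)² = 1.826×10^4.

1.83×10^4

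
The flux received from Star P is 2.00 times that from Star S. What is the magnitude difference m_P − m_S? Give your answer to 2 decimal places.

-0.75

m_P − m_S = −2.5 log₁₀(F_P/F_S) = −2.5 log₁₀(2.00) = −2.5 × (0.301) = -0.753.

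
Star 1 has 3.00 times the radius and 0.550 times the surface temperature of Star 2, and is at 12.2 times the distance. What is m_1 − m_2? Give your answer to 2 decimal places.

L_1/L_2 = (3.00)²(0.550)⁴ = 0.8236.
F_1/F_2 = (L_1/L_2)/(d_1/d_2)² = 0.8236/148.8 = 0.005533.
m_1 − m_2 = −2.5 log₁₀(0.005533) = 5.64.

5.64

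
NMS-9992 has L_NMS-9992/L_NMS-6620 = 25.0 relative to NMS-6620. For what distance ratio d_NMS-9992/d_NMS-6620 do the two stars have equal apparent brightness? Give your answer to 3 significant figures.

Equal flux requires L_NMS-9992/d_NMS-9992² = L_NMS-6620/d_NMS-6620², so d_NMS-9992/d_NMS-6620 = √(L_NMS-9992/L_NMS-6620)
= √(25.0) = 5.000.

5.00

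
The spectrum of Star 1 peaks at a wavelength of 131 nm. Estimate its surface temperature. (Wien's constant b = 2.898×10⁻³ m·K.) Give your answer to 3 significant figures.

T = b/λ_max = 2.898×10⁻³ / (131×10⁻⁹) = 2.212×10^4 K.

2.21×10^4 K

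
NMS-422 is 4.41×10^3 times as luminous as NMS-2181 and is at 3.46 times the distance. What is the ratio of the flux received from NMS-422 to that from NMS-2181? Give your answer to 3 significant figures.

F = L/(4πd²), so F_NMS-422/F_NMS-2181 = (L_NMS-422/L_NMS-2181) / (d_NMS-422/d_NMS-2181)²
= 4.41×10^3 / (3.46)² = 4.41×10^3 / 11.97 = 368.4.

368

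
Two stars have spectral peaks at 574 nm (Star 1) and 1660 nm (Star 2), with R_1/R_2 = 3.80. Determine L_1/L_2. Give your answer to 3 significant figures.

1.01×10^3

Wien's law gives T ∝ 1/λ_max, so T_1/T_2 = λ_2/λ_1 = 1660/574 = 2.892.
Then L ∝ R²T⁴ gives L_1/L_2 = (3.80)² × (2.892)⁴ = 14.44 × 69.95 = 1010.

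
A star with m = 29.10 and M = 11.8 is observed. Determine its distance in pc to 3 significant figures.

m − M = 5 log₁₀(d/10 pc)
29.10 − (11.8) = 17.30 = 5 log₁₀(d/10)
d = 10 × 10^(17.30/5) = 10 × 10^3.460 = 2.884×10^4 pc.

2.88×10^4 pc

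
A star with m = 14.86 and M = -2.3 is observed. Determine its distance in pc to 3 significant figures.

2.70×10^4 pc

m − M = 5 log₁₀(d/10 pc)
14.86 − (-2.3) = 17.16 = 5 log₁₀(d/10)
d = 10 × 10^(17.16/5) = 10 × 10^3.432 = 2.704×10^4 pc.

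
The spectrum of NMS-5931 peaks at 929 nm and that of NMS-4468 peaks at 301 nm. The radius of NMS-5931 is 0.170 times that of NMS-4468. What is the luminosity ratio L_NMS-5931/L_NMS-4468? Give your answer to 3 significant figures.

Wien's law gives T ∝ 1/λ_max, so T_NMS-5931/T_NMS-4468 = λ_NMS-4468/λ_NMS-5931 = 301/929 = 0.3240.
Then L ∝ R²T⁴ gives L_NMS-5931/L_NMS-4468 = (0.170)² × (0.3240)⁴ = 0.02890 × 0.01102 = 3.185×10^-4.

3.18×10^-4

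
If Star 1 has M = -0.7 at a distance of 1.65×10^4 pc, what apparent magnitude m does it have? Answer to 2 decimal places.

m = M + 5 log₁₀(d/10 pc) = -0.7 + 5 log₁₀(1.65×10^4/10)
  = -0.7 + 5 × 3.217 = -0.7 + 16.09 = 15.39.

15.39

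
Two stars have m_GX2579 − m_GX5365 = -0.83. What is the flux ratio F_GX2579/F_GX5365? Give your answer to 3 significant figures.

F_GX2579/F_GX5365 = 10^(−(m_GX2579 − m_GX5365)/2.5) = 10^(0.83/2.5) = 10^0.332 = 2.148.

2.15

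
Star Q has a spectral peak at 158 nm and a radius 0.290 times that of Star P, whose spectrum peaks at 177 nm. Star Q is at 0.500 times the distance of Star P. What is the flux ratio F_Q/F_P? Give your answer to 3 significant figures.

0.530

Wien's law: T_Q/T_P = λ_P/λ_Q = 177/158 = 1.120.
L_Q/L_P = (R_Q/R_P)²(T_Q/T_P)⁴ = (0.290)²(1.120)⁴ = 0.1325.
F_Q/F_P = (L_Q/L_P)/(d_Q/d_P)² = 0.1325/(0.500)² = 0.5298.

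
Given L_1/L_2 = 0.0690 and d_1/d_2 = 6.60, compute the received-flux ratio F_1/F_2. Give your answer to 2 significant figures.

F = L/(4πd²), so F_1/F_2 = (L_1/L_2) / (d_1/d_2)²
= 0.0690 / (6.60)² = 0.0690 / 43.56 = 0.001584.

0.0016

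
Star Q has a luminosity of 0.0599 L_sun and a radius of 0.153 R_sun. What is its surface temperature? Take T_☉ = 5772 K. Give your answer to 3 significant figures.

T/T_☉ = (L/L_☉)^(1/4) / (R/R_☉)^(1/2)
T = 5772 × (0.0599)^(1/4) / √(0.153) = 5772 × 0.4947 / 0.3912 = 7300 K.

7.30×10^3 K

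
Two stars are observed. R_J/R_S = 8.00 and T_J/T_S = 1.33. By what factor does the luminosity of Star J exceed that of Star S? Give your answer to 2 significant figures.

From the Stefan–Boltzmann law, L ∝ R²T⁴, so
L_J/L_S = (R_J/R_S)² (T_J/T_S)⁴ = (8.00)² × (1.33)⁴ = 64.00 × 3.129 = 200.3.

2.0×10^2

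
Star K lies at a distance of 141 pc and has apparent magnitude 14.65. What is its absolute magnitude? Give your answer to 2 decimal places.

8.90

M = m − 5 log₁₀(d/10 pc) = 14.65 − 5 log₁₀(141/10)
  = 14.65 − 5 × 1.149 = 14.65 − 5.75 = 8.90.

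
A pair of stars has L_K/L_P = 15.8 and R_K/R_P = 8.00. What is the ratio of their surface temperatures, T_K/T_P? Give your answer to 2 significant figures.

0.70

L ∝ R²T⁴ gives T ∝ (L/R²)^(1/4), so
T_K/T_P = (15.8 / 8.00²)^(1/4) = (0.2469)^(1/4) = 0.7049.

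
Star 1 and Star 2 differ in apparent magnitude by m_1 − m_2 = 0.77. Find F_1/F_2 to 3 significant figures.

F_1/F_2 = 10^(−(m_1 − m_2)/2.5) = 10^(-0.77/2.5) = 10^-0.308 = 0.4920.

0.492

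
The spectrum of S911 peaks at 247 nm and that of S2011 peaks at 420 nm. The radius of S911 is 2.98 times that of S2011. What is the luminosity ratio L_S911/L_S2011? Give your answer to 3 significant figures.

74.2

Wien's law gives T ∝ 1/λ_max, so T_S911/T_S2011 = λ_S2011/λ_S911 = 420/247 = 1.700.
Then L ∝ R²T⁴ gives L_S911/L_S2011 = (2.98)² × (1.700)⁴ = 8.880 × 8.360 = 74.24.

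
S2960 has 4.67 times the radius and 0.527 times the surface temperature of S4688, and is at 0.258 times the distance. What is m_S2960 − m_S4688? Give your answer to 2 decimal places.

L_S2960/L_S4688 = (4.67)²(0.527)⁴ = 1.682.
F_S2960/F_S4688 = (L_S2960/L_S4688)/(d_S2960/d_S4688)² = 1.682/0.06656 = 25.27.
m_S2960 − m_S4688 = −2.5 log₁₀(25.27) = -3.51.

-3.51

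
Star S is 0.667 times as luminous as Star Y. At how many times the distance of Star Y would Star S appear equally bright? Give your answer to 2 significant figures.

Equal flux requires L_S/d_S² = L_Y/d_Y², so d_S/d_Y = √(L_S/L_Y)
= √(0.667) = 0.8167.

0.82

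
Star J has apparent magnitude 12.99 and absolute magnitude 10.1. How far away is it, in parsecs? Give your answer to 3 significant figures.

37.8 pc

m − M = 5 log₁₀(d/10 pc)
12.99 − (10.1) = 2.89 = 5 log₁₀(d/10)
d = 10 × 10^(2.89/5) = 10 × 10^0.578 = 37.84 pc.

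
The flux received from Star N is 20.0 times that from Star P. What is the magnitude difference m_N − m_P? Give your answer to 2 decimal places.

-3.25

m_N − m_P = −2.5 log₁₀(F_N/F_P) = −2.5 log₁₀(20.0) = −2.5 × (1.301) = -3.253.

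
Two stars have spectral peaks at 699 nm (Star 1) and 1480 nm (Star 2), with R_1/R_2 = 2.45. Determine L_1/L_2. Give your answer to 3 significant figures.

Wien's law gives T ∝ 1/λ_max, so T_1/T_2 = λ_2/λ_1 = 1480/699 = 2.117.
Then L ∝ R²T⁴ gives L_1/L_2 = (2.45)² × (2.117)⁴ = 6.003 × 20.10 = 120.6.

121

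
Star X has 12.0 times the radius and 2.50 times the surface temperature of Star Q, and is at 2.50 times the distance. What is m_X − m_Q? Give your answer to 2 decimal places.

L_X/L_Q = (12.0)²(2.50)⁴ = 5625.
F_X/F_Q = (L_X/L_Q)/(d_X/d_Q)² = 5625/6.250 = 900.0.
m_X − m_Q = −2.5 log₁₀(900.0) = -7.39.

-7.39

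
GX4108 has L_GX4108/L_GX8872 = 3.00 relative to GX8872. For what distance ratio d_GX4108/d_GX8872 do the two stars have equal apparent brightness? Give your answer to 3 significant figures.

1.73

Equal flux requires L_GX4108/d_GX4108² = L_GX8872/d_GX8872², so d_GX4108/d_GX8872 = √(L_GX4108/L_GX8872)
= √(3.00) = 1.732.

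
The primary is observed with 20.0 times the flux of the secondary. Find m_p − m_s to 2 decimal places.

m_p − m_s = −2.5 log₁₀(F_p/F_s) = −2.5 log₁₀(20.0) = −2.5 × (1.301) = -3.253.

-3.25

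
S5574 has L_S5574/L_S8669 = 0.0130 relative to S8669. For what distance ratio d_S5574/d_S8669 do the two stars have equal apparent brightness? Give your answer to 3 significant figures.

0.114

Equal flux requires L_S5574/d_S5574² = L_S8669/d_S8669², so d_S5574/d_S8669 = √(L_S5574/L_S8669)
= √(0.0130) = 0.1140.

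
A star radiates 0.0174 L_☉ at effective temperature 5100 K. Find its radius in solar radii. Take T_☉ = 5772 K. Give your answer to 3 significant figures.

R/R_☉ = √(L/L_☉) / (T/T_☉)² = √(0.0174) / (0.8836)²
       = 0.1319 / 0.7807 = 0.1690.

0.169 solar radii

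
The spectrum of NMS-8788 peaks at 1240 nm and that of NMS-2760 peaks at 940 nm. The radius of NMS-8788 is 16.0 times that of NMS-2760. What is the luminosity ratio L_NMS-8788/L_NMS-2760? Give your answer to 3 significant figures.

84.5

Wien's law gives T ∝ 1/λ_max, so T_NMS-8788/T_NMS-2760 = λ_NMS-2760/λ_NMS-8788 = 940/1240 = 0.7581.
Then L ∝ R²T⁴ gives L_NMS-8788/L_NMS-2760 = (16.0)² × (0.7581)⁴ = 256.0 × 0.3302 = 84.54.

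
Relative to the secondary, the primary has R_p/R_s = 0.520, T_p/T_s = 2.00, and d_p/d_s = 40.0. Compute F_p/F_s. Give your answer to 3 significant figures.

L_p/L_s = (R_p/R_s)²(T_p/T_s)⁴ = (0.520)² × (2.00)⁴ = 4.326.
F_p/F_s = (L_p/L_s)/(d_p/d_s)² = 4.326 / (40.0)² = 0.002704.

0.00270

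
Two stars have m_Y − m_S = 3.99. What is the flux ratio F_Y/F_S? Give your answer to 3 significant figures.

0.0254

F_Y/F_S = 10^(−(m_Y − m_S)/2.5) = 10^(-3.99/2.5) = 10^-1.596 = 0.02535.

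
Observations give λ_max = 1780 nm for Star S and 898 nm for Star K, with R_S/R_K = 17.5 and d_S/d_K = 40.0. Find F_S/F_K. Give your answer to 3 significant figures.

Wien's law: T_S/T_K = λ_K/λ_S = 898/1780 = 0.5045.
L_S/L_K = (R_S/R_K)²(T_S/T_K)⁴ = (17.5)²(0.5045)⁴ = 19.84.
F_S/F_K = (L_S/L_K)/(d_S/d_K)² = 19.84/(40.0)² = 0.01240.

0.0124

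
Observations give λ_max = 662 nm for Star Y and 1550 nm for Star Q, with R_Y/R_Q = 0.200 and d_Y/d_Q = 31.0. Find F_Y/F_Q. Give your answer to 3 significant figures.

0.00125

Wien's law: T_Y/T_Q = λ_Q/λ_Y = 1550/662 = 2.341.
L_Y/L_Q = (R_Y/R_Q)²(T_Y/T_Q)⁴ = (0.200)²(2.341)⁴ = 1.202.
F_Y/F_Q = (L_Y/L_Q)/(d_Y/d_Q)² = 1.202/(31.0)² = 0.001251.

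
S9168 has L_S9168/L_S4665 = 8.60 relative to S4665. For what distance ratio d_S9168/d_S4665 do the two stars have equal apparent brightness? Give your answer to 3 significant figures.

2.93

Equal flux requires L_S9168/d_S9168² = L_S4665/d_S4665², so d_S9168/d_S4665 = √(L_S9168/L_S4665)
= √(8.60) = 2.933.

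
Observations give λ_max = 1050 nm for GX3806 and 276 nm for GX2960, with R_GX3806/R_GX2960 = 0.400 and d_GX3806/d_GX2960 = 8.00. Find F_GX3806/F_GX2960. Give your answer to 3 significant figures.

1.19×10^-5

Wien's law: T_GX3806/T_GX2960 = λ_GX2960/λ_GX3806 = 276/1050 = 0.2629.
L_GX3806/L_GX2960 = (R_GX3806/R_GX2960)²(T_GX3806/T_GX2960)⁴ = (0.400)²(0.2629)⁴ = 7.638×10^-4.
F_GX3806/F_GX2960 = (L_GX3806/L_GX2960)/(d_GX3806/d_GX2960)² = 7.638×10^-4/(8.00)² = 1.193×10^-5.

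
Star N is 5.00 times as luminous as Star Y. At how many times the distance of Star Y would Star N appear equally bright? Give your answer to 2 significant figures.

2.2

Equal flux requires L_N/d_N² = L_Y/d_Y², so d_N/d_Y = √(L_N/L_Y)
= √(5.00) = 2.236.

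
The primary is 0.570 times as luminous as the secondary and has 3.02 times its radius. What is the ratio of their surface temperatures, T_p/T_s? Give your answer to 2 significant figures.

0.50

L ∝ R²T⁴ gives T ∝ (L/R²)^(1/4), so
T_p/T_s = (0.570 / 3.02²)^(1/4) = (0.06250)^(1/4) = 0.5000.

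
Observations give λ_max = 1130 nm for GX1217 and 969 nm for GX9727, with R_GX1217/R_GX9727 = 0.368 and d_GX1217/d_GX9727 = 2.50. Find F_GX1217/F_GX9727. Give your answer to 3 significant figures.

0.0117

Wien's law: T_GX1217/T_GX9727 = λ_GX9727/λ_GX1217 = 969/1130 = 0.8575.
L_GX1217/L_GX9727 = (R_GX1217/R_GX9727)²(T_GX1217/T_GX9727)⁴ = (0.368)²(0.8575)⁴ = 0.07323.
F_GX1217/F_GX9727 = (L_GX1217/L_GX9727)/(d_GX1217/d_GX9727)² = 0.07323/(2.50)² = 0.01172.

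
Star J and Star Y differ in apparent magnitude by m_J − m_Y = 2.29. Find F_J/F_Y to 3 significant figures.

0.121

F_J/F_Y = 10^(−(m_J − m_Y)/2.5) = 10^(-2.29/2.5) = 10^-0.916 = 0.1213.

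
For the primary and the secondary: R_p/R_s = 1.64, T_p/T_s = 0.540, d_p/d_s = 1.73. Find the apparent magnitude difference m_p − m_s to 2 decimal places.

L_p/L_s = (1.64)²(0.540)⁴ = 0.2287.
F_p/F_s = (L_p/L_s)/(d_p/d_s)² = 0.2287/2.993 = 0.07641.
m_p − m_s = −2.5 log₁₀(0.07641) = 2.79.

2.79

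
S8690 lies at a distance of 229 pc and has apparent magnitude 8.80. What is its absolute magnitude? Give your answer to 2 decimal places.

M = m − 5 log₁₀(d/10 pc) = 8.80 − 5 log₁₀(229/10)
  = 8.80 − 5 × 1.360 = 8.80 − 6.80 = 2.00.

2.00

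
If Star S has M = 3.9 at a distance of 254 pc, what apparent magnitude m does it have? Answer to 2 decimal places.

m = M + 5 log₁₀(d/10 pc) = 3.9 + 5 log₁₀(254/10)
  = 3.9 + 5 × 1.405 = 3.9 + 7.02 = 10.92.

10.92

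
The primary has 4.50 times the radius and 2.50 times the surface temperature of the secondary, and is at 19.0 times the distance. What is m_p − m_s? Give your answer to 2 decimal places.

-0.85

L_p/L_s = (4.50)²(2.50)⁴ = 791.0.
F_p/F_s = (L_p/L_s)/(d_p/d_s)² = 791.0/361.0 = 2.191.
m_p − m_s = −2.5 log₁₀(2.191) = -0.85.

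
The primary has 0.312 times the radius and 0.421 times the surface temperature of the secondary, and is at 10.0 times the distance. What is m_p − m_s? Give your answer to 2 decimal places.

11.29

L_p/L_s = (0.312)²(0.421)⁴ = 0.003058.
F_p/F_s = (L_p/L_s)/(d_p/d_s)² = 0.003058/100.0 = 3.058×10^-5.
m_p − m_s = −2.5 log₁₀(3.058×10^-5) = 11.29.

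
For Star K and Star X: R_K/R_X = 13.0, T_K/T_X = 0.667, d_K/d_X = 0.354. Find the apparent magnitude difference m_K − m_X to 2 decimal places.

L_K/L_X = (13.0)²(0.667)⁴ = 33.45.
F_K/F_X = (L_K/L_X)/(d_K/d_X)² = 33.45/0.1253 = 266.9.
m_K − m_X = −2.5 log₁₀(266.9) = -6.07.

-6.07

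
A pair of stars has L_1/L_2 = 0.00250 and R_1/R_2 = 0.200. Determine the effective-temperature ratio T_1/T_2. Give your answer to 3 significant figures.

L ∝ R²T⁴ gives T ∝ (L/R²)^(1/4), so
T_1/T_2 = (0.00250 / 0.200²)^(1/4) = (0.06250)^(1/4) = 0.5000.

0.500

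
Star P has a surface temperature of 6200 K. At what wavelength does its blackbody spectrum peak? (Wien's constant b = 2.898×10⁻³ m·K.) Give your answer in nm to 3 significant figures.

λ_max = b/T = 2.898×10⁻³ / 6200 = 4.67×10^-7 m = 467.4 nm.

467 nm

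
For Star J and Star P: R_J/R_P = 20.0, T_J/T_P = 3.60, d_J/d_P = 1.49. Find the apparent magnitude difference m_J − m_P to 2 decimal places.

L_J/L_P = (20.0)²(3.60)⁴ = 6.718×10^4.
F_J/F_P = (L_J/L_P)/(d_J/d_P)² = 6.718×10^4/2.220 = 3.026×10^4.
m_J − m_P = −2.5 log₁₀(3.026×10^4) = -11.20.

-11.20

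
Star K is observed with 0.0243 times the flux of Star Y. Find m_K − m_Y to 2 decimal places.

m_K − m_Y = −2.5 log₁₀(F_K/F_Y) = −2.5 log₁₀(0.0243) = −2.5 × (-1.614) = 4.036.

4.04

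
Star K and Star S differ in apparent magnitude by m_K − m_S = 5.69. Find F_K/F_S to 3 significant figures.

0.00530

F_K/F_S = 10^(−(m_K − m_S)/2.5) = 10^(-5.69/2.5) = 10^-2.276 = 0.005297.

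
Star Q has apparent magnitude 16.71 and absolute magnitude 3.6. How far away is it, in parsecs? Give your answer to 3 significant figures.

m − M = 5 log₁₀(d/10 pc)
16.71 − (3.6) = 13.11 = 5 log₁₀(d/10)
d = 10 × 10^(13.11/5) = 10 × 10^2.622 = 4188 pc.

4.19×10^3 pc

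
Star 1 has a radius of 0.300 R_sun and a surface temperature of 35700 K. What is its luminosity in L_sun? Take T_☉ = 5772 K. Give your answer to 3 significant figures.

L/L_☉ = (R/R_☉)² (T/T_☉)⁴ = (0.300)² × (35700/5772)⁴
       = 0.09000 × (6.185)⁴ = 0.09000 × 1463 = 131.7.

132 L_sun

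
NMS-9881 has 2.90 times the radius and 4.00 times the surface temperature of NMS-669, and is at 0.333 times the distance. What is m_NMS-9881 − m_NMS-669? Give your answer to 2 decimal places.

L_NMS-9881/L_NMS-669 = (2.90)²(4.00)⁴ = 2153.
F_NMS-9881/F_NMS-669 = (L_NMS-9881/L_NMS-669)/(d_NMS-9881/d_NMS-669)² = 2153/0.1109 = 1.942×10^4.
m_NMS-9881 − m_NMS-669 = −2.5 log₁₀(1.942×10^4) = -10.72.

-10.72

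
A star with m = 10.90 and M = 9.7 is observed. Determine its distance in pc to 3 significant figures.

17.4 pc

m − M = 5 log₁₀(d/10 pc)
10.90 − (9.7) = 1.20 = 5 log₁₀(d/10)
d = 10 × 10^(1.20/5) = 10 × 10^0.240 = 17.38 pc.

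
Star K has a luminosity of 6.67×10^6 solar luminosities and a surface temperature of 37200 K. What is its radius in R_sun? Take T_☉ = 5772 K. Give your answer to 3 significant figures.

R/R_☉ = √(L/L_☉) / (T/T_☉)² = √(6.67×10^6) / (6.445)²
       = 2583 / 41.54 = 62.18.

62.2 R_sun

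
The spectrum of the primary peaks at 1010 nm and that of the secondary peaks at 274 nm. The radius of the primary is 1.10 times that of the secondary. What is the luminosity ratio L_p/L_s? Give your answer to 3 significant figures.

0.00655

Wien's law gives T ∝ 1/λ_max, so T_p/T_s = λ_s/λ_p = 274/1010 = 0.2713.
Then L ∝ R²T⁴ gives L_p/L_s = (1.10)² × (0.2713)⁴ = 1.210 × 0.005416 = 0.006554.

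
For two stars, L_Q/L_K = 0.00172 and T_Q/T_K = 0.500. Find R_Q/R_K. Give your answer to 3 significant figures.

0.166

L ∝ R²T⁴ gives R ∝ √L / T², so
R_Q/R_K = √(0.00172) / (0.500)² = 0.04147 / 0.2500 = 0.1659.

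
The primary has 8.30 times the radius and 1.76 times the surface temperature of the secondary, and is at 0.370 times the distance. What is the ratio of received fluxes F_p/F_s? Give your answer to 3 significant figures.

4.83×10^3

L_p/L_s = (R_p/R_s)²(T_p/T_s)⁴ = (8.30)² × (1.76)⁴ = 661.0.
F_p/F_s = (L_p/L_s)/(d_p/d_s)² = 661.0 / (0.370)² = 4828.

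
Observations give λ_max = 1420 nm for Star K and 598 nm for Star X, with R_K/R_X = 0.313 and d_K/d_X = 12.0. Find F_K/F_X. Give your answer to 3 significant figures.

Wien's law: T_K/T_X = λ_X/λ_K = 598/1420 = 0.4211.
L_K/L_X = (R_K/R_X)²(T_K/T_X)⁴ = (0.313)²(0.4211)⁴ = 0.003081.
F_K/F_X = (L_K/L_X)/(d_K/d_X)² = 0.003081/(12.0)² = 2.140×10^-5.

2.14×10^-5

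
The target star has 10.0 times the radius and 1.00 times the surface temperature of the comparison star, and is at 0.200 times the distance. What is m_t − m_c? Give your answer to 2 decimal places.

-8.49

L_t/L_c = (10.0)²(1.00)⁴ = 100.0.
F_t/F_c = (L_t/L_c)/(d_t/d_c)² = 100.0/0.04000 = 2500.
m_t − m_c = −2.5 log₁₀(2500) = -8.49.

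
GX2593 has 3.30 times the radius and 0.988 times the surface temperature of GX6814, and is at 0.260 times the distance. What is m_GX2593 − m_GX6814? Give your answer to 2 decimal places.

L_GX2593/L_GX6814 = (3.30)²(0.988)⁴ = 10.38.
F_GX2593/F_GX6814 = (L_GX2593/L_GX6814)/(d_GX2593/d_GX6814)² = 10.38/0.06760 = 153.5.
m_GX2593 − m_GX6814 = −2.5 log₁₀(153.5) = -5.47.

-5.47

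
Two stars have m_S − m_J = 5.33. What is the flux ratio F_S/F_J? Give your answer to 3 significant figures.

0.00738

F_S/F_J = 10^(−(m_S − m_J)/2.5) = 10^(-5.33/2.5) = 10^-2.132 = 0.007379.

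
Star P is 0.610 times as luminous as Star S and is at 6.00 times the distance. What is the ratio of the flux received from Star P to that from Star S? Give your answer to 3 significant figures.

F = L/(4πd²), so F_P/F_S = (L_P/L_S) / (d_P/d_S)²
= 0.610 / (6.00)² = 0.610 / 36.00 = 0.01694.

0.0169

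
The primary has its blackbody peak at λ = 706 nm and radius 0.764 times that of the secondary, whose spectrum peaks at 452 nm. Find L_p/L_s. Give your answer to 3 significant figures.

Wien's law gives T ∝ 1/λ_max, so T_p/T_s = λ_s/λ_p = 452/706 = 0.6402.
Then L ∝ R²T⁴ gives L_p/L_s = (0.764)² × (0.6402)⁴ = 0.5837 × 0.1680 = 0.09807.

0.0981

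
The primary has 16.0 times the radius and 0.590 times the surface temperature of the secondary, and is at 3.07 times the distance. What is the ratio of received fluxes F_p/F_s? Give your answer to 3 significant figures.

L_p/L_s = (R_p/R_s)²(T_p/T_s)⁴ = (16.0)² × (0.590)⁴ = 31.02.
F_p/F_s = (L_p/L_s)/(d_p/d_s)² = 31.02 / (3.07)² = 3.291.

3.29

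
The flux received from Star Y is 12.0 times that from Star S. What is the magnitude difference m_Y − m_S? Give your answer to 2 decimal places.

m_Y − m_S = −2.5 log₁₀(F_Y/F_S) = −2.5 log₁₀(12.0) = −2.5 × (1.079) = -2.698.

-2.70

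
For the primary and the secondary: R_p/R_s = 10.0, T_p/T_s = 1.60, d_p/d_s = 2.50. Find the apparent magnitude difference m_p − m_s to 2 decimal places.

-5.05

L_p/L_s = (10.0)²(1.60)⁴ = 655.4.
F_p/F_s = (L_p/L_s)/(d_p/d_s)² = 655.4/6.250 = 104.9.
m_p − m_s = −2.5 log₁₀(104.9) = -5.05.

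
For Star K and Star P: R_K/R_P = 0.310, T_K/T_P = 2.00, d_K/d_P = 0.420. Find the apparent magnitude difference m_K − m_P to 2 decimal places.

-2.35

L_K/L_P = (0.310)²(2.00)⁴ = 1.538.
F_K/F_P = (L_K/L_P)/(d_K/d_P)² = 1.538/0.1764 = 8.717.
m_K − m_P = −2.5 log₁₀(8.717) = -2.35.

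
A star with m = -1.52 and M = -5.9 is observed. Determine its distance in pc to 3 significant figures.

m − M = 5 log₁₀(d/10 pc)
-1.52 − (-5.9) = 4.38 = 5 log₁₀(d/10)
d = 10 × 10^(4.38/5) = 10 × 10^0.876 = 75.16 pc.

75.2 pc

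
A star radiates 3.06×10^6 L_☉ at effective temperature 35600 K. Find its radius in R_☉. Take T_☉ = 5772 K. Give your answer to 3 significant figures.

R/R_☉ = √(L/L_☉) / (T/T_☉)² = √(3.06×10^6) / (6.168)²
       = 1749 / 38.04 = 45.98.

46.0 R_☉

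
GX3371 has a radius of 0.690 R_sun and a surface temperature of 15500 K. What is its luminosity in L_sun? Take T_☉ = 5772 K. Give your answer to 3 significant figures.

L/L_☉ = (R/R_☉)² (T/T_☉)⁴ = (0.690)² × (15500/5772)⁴
       = 0.4761 × (2.685)⁴ = 0.4761 × 52.00 = 24.76.

24.8 L_sun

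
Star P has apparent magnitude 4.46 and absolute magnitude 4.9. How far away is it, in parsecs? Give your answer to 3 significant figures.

m − M = 5 log₁₀(d/10 pc)
4.46 − (4.9) = -0.44 = 5 log₁₀(d/10)
d = 10 × 10^(-0.44/5) = 10 × 10^-0.088 = 8.166 pc.

8.17 pc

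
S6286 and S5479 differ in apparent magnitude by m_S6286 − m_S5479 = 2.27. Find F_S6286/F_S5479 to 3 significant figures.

F_S6286/F_S5479 = 10^(−(m_S6286 − m_S5479)/2.5) = 10^(-2.27/2.5) = 10^-0.908 = 0.1236.

0.124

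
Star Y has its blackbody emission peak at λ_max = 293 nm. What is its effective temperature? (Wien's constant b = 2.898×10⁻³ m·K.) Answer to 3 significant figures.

9.89×10^3 K

T = b/λ_max = 2.898×10⁻³ / (293×10⁻⁹) = 9891 K.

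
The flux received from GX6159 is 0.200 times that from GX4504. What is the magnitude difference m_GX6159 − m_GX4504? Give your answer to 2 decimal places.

m_GX6159 − m_GX4504 = −2.5 log₁₀(F_GX6159/F_GX4504) = −2.5 log₁₀(0.200) = −2.5 × (-0.699) = 1.747.

1.75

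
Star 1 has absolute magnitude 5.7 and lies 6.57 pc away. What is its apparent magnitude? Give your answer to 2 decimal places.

m = M + 5 log₁₀(d/10 pc) = 5.7 + 5 log₁₀(6.57/10)
  = 5.7 + 5 × -0.182 = 5.7 + -0.91 = 4.79.

4.79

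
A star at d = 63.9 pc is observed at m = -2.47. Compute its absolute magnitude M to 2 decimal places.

-6.50

M = m − 5 log₁₀(d/10 pc) = -2.47 − 5 log₁₀(63.9/10)
  = -2.47 − 5 × 0.806 = -2.47 − 4.03 = -6.50.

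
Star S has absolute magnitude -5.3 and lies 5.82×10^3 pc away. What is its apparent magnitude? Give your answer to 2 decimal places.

m = M + 5 log₁₀(d/10 pc) = -5.3 + 5 log₁₀(5.82×10^3/10)
  = -5.3 + 5 × 2.765 = -5.3 + 13.82 = 8.52.

8.52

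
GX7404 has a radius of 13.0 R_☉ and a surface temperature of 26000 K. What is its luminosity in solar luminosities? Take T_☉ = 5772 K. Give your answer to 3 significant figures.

L/L_☉ = (R/R_☉)² (T/T_☉)⁴ = (13.0)² × (26000/5772)⁴
       = 169.0 × (4.505)⁴ = 169.0 × 411.7 = 6.958×10^4.

6.96×10^4 solar luminosities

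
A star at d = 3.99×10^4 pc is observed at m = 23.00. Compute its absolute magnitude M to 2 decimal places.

M = m − 5 log₁₀(d/10 pc) = 23.00 − 5 log₁₀(3.99×10^4/10)
  = 23.00 − 5 × 3.601 = 23.00 − 18.00 = 5.00.

5.00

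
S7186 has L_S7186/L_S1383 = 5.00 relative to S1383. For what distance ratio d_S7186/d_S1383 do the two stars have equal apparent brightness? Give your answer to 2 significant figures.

Equal flux requires L_S7186/d_S7186² = L_S1383/d_S1383², so d_S7186/d_S1383 = √(L_S7186/L_S1383)
= √(5.00) = 2.236.

2.2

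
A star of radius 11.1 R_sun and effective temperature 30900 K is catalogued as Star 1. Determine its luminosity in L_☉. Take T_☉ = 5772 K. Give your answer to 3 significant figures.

1.01×10^5 L_☉

L/L_☉ = (R/R_☉)² (T/T_☉)⁴ = (11.1)² × (30900/5772)⁴
       = 123.2 × (5.353)⁴ = 123.2 × 821.4 = 1.012×10^5.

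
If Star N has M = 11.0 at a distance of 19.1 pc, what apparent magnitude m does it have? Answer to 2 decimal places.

m = M + 5 log₁₀(d/10 pc) = 11.0 + 5 log₁₀(19.1/10)
  = 11.0 + 5 × 0.281 = 11.0 + 1.41 = 12.41.

12.41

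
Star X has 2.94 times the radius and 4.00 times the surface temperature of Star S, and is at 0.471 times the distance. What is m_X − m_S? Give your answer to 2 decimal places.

L_X/L_S = (2.94)²(4.00)⁴ = 2213.
F_X/F_S = (L_X/L_S)/(d_X/d_S)² = 2213/0.2218 = 9975.
m_X − m_S = −2.5 log₁₀(9975) = -10.00.

-10.00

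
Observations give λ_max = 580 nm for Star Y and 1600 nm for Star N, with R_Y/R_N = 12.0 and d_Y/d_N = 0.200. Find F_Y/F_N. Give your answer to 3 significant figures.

2.08×10^5

Wien's law: T_Y/T_N = λ_N/λ_Y = 1600/580 = 2.759.
L_Y/L_N = (R_Y/R_N)²(T_Y/T_N)⁴ = (12.0)²(2.759)⁴ = 8339.
F_Y/F_N = (L_Y/L_N)/(d_Y/d_N)² = 8339/(0.200)² = 2.085×10^5.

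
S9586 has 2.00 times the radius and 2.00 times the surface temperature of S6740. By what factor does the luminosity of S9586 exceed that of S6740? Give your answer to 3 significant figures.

From the Stefan–Boltzmann law, L ∝ R²T⁴, so
L_S9586/L_S6740 = (R_S9586/R_S6740)² (T_S9586/T_S6740)⁴ = (2.00)² × (2.00)⁴ = 4.000 × 16.00 = 64.00.

64.0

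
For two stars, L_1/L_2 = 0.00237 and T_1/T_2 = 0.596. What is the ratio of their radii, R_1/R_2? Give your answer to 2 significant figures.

L ∝ R²T⁴ gives R ∝ √L / T², so
R_1/R_2 = √(0.00237) / (0.596)² = 0.04868 / 0.3552 = 0.1371.

0.14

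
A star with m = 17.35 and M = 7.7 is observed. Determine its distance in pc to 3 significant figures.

m − M = 5 log₁₀(d/10 pc)
17.35 − (7.7) = 9.65 = 5 log₁₀(d/10)
d = 10 × 10^(9.65/5) = 10 × 10^1.930 = 851.1 pc.

851 pc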